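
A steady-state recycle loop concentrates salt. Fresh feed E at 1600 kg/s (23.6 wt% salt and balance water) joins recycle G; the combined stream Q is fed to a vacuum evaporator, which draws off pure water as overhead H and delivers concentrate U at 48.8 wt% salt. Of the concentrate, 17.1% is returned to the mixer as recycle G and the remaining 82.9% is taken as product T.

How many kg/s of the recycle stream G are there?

Overall salt balance (none leaves overhead): salt in fresh feed = salt in product, i.e. 1600×0.236 = (1−0.171)·U·0.488.
U = 377.6/(0.488×0.829) = 933.38 kg/s.
Recycle G = 0.171×933.38 = 159.61 kg/s.

159.6 kg/s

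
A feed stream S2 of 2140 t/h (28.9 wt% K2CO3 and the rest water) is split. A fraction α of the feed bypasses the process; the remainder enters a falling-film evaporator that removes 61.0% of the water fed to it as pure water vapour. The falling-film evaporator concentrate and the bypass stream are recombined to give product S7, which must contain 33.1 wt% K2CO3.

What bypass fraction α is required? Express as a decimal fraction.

0.707

All 2140×0.289 = 618.46 t/h of K2CO3 reaches S7, so S7 = 618.46/0.331 = 1868.5 t/h and vapour = 271.54 t/h.
The evaporator receives (1−α)·2140 of feed at 0.711 water and removes 0.610 of that water:
0.610×0.711×(1−α)×2140 = 271.54
(1−α) = 271.54/928.14 = 0.2926;  α = 0.7074.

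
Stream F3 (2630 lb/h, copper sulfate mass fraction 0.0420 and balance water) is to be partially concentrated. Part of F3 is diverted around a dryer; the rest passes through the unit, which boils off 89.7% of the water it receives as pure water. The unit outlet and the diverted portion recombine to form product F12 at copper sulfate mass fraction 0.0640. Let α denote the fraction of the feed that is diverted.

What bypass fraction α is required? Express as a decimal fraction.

All 2630×0.042 = 110.46 lb/h of copper sulfate reaches F12, so F12 = 110.46/0.064 = 1725.9 lb/h and vapour = 904.06 lb/h.
The evaporator receives (1−α)·2630 of feed at 0.958 water and removes 0.897 of that water:
0.897×0.958×(1−α)×2630 = 904.06
(1−α) = 904.06/2260 = 0.4000;  α = 0.6000.

0.600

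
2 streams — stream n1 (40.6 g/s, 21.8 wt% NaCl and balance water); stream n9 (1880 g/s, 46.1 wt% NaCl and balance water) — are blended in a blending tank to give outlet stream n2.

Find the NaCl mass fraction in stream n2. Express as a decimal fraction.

0.456

Total flow out = 40.6 + 1880 = 1920.6 g/s.
NaCl in = 40.6×0.218 + 1880×0.461 = 875.53 g/s.
NaCl mass fraction in n2 = 875.53/1920.6 = 0.456.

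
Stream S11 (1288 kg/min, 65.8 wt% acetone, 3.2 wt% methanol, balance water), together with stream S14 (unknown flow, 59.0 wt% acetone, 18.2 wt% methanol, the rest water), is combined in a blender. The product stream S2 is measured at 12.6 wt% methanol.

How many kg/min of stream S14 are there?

Let S14 be the unknown flow. Total out = 1288 + S14.
methanol balance: 41.216 + 0.182·S14 = 0.126·(1288 + S14)
(0.182 − 0.126)·S14 = 0.126×1288 − 41.216 = 121.07
S14 = 121.07 / 0.056 = 2162 kg/min

2162 kg/min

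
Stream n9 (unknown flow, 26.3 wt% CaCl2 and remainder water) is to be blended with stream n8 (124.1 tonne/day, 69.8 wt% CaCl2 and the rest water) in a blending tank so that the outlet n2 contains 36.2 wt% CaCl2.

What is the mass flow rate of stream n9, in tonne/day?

Let n9 be the unknown flow. Total out = 124.1 + n9.
CaCl2 balance: 86.622 + 0.263·n9 = 0.362·(124.1 + n9)
(0.263 − 0.362)·n9 = 0.362×124.1 − 86.622 = -41.698
n9 = -41.698 / -0.099 = 421.19 tonne/day

421.2 tonne/day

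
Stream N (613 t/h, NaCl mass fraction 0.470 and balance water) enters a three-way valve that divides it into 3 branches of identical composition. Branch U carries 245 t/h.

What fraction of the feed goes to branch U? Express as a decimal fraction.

Fraction to U = 245/613 = 0.3997.

0.400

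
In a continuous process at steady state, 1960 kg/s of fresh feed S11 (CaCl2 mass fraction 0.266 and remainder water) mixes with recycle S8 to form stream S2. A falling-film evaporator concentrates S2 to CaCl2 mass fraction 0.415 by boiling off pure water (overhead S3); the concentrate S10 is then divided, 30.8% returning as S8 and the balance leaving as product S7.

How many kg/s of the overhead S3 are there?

703.7 kg/s

Overall CaCl2 balance (none leaves overhead): CaCl2 in fresh feed = CaCl2 in product, i.e. 1960×0.266 = (1−0.308)·S10·0.415.
S10 = 521.36/(0.415×0.692) = 1815.4 kg/s.
Recycle S8 = 0.308×1815.4 = 559.16 kg/s.
Combined feed S2 = 1960 + 559.16 = 2519.2 kg/s.
Overhead S3 = S2 − S10 = 2519.2 − 1815.4 = 703.71 kg/s.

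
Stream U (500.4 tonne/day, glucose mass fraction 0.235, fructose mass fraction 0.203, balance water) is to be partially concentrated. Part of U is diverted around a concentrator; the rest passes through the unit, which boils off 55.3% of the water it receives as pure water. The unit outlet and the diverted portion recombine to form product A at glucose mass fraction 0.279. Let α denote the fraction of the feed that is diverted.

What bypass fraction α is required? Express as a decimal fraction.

0.493

All 500.4×0.235 = 117.59 tonne/day of glucose reaches A, so A = 117.59/0.279 = 421.48 tonne/day and vapour = 78.916 tonne/day.
The evaporator receives (1−α)·500.4 of feed at 0.562 water and removes 0.553 of that water:
0.553×0.562×(1−α)×500.4 = 78.916
(1−α) = 78.916/155.52 = 0.5074;  α = 0.4926.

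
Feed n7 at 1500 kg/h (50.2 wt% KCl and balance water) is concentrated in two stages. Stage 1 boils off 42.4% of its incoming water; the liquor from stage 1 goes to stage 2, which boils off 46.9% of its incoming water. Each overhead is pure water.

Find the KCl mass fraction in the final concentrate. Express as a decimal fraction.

water in feed = 1500×0.498 = 747 kg/h.
After stage 1: water left = (1−0.424)×747 = 430.27; stream total = 1183.3 kg/h.
After stage 2: water left = (1−0.469)×430.27 = 228.47; final concentrate = 981.47 kg/h.
KCl fraction = 753/981.47 = 0.7672.

0.7672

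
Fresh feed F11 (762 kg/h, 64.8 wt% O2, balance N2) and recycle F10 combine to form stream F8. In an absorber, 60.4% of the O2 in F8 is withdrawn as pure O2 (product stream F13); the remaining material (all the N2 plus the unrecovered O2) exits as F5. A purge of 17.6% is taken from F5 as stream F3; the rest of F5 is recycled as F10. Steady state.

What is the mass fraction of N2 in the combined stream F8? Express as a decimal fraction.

0.675

N2 enters only via F11 and leaves only via the purge: 762×0.352 = 0.176×(N2 in F5), and the absorber passes all N2, so N2 in F8 = N2 in F5 = 1524 kg/h.
O2 in F8: m_A = 762×0.648 + (1−0.176)·(1−0.604)·m_A, so m_A = 493.78/0.6737 = 732.94 kg/h.
F8 = 732.94 + 1524 = 2256.9 kg/h.
N2 fraction in F8 = 1524/2256.9 = 0.675.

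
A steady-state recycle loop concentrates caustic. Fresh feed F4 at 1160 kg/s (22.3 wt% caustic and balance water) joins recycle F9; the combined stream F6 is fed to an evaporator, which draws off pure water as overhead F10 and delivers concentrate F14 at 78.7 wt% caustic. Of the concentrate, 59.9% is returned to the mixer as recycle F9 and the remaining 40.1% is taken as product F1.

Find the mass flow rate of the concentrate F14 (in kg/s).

Overall caustic balance (none leaves overhead): caustic in fresh feed = caustic in product, i.e. 1160×0.223 = (1−0.599)·F14·0.787.
F14 = 258.68/(0.787×0.401) = 819.68 kg/s.

819.7 kg/s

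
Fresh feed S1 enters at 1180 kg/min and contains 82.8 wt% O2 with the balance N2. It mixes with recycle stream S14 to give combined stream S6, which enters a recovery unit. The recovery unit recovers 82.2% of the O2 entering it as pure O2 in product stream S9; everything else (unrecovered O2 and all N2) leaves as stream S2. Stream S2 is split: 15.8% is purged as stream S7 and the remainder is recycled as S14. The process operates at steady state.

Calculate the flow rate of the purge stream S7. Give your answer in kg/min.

N2 enters only via S1 and leaves only via the purge: 1180×0.172 = 0.158×(N2 in S2), and the recovery unit passes all N2, so N2 in S6 = N2 in S2 = 1284.6 kg/min.
O2 in S6: m_A = 1180×0.828 + (1−0.158)·(1−0.822)·m_A, so m_A = 977.04/0.8501 = 1149.3 kg/min.
S2 = (1−0.822)×1149.3 + 1284.6 = 1489.1 kg/min.
Purge S7 = 0.158×1489.1 = 235.28 kg/min.

235.3 kg/min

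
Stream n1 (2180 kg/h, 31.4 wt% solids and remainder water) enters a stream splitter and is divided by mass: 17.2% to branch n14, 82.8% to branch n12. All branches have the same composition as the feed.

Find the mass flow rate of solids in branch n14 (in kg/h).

Branch n14 total = 0.172×2180 = 374.96 kg/h.
solids in n14 = 0.314×374.96 = 117.74 kg/h.

117.7 kg/h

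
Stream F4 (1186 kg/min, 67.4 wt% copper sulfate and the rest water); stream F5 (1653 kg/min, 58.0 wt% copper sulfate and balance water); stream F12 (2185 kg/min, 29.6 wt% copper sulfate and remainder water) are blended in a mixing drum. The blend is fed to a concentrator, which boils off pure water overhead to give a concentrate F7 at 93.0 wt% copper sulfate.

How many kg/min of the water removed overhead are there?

2438 kg/min

copper sulfate entering = 1186×0.674 + 1653×0.580 + 2185×0.296 = 2404.9 kg/min.
All copper sulfate reports to F7, so F7 = 2404.9/0.930 = 2585.9 kg/min.
Total feed = 5024 kg/min; overhead = 5024 − 2585.9 = 2438.1 kg/min.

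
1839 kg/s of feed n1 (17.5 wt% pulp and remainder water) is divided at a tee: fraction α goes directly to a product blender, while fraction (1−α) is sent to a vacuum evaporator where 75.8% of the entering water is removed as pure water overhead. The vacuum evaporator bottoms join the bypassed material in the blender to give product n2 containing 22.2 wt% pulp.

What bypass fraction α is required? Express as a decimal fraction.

All 1839×0.175 = 321.82 kg/s of pulp reaches n2, so n2 = 321.82/0.222 = 1449.7 kg/s and vapour = 389.34 kg/s.
The evaporator receives (1−α)·1839 of feed at 0.825 water and removes 0.758 of that water:
0.758×0.825×(1−α)×1839 = 389.34
(1−α) = 389.34/1150 = 0.3385;  α = 0.6615.

0.661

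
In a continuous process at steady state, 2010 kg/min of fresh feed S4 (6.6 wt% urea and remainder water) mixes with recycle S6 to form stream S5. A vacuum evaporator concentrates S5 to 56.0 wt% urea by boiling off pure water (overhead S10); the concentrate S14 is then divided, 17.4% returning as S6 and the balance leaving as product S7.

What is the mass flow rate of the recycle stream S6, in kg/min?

49.9 kg/min

Overall urea balance (none leaves overhead): urea in fresh feed = urea in product, i.e. 2010×0.066 = (1−0.174)·S14·0.560.
S14 = 132.66/(0.560×0.826) = 286.8 kg/min.
Recycle S6 = 0.174×286.8 = 49.902 kg/min.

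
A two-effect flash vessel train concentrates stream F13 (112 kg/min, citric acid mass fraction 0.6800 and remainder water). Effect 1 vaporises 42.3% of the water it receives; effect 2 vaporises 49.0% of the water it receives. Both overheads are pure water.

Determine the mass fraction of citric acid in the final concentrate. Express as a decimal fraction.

water in feed = 112×0.320 = 35.84 kg/min.
After stage 1: water left = (1−0.423)×35.84 = 20.68; stream total = 96.84 kg/min.
After stage 2: water left = (1−0.490)×20.68 = 10.547; final concentrate = 86.707 kg/min.
citric acid fraction = 76.16/86.707 = 0.8784.

0.8784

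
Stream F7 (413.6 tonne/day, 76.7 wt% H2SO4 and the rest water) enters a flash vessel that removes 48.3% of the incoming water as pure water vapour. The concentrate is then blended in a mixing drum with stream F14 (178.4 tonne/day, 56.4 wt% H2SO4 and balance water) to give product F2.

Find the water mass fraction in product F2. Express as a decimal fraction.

0.2339

Vapour removed = 0.483×0.233×413.6 = 46.546 tonne/day; concentrate = 367.05 tonne/day.
water reaching the mixer = 49.823 (from concentrate) + 178.4×0.436 = 127.61 tonne/day.
Product flow = 367.05 + 178.4 = 545.45 tonne/day; water fraction = 0.2339.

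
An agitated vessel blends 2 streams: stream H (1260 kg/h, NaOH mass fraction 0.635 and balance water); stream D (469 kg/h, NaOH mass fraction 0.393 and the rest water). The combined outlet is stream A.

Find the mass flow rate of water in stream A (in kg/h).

water out = water in = 1260×0.365 + 469×0.607 = 744.58 kg/h.

744.6 kg/h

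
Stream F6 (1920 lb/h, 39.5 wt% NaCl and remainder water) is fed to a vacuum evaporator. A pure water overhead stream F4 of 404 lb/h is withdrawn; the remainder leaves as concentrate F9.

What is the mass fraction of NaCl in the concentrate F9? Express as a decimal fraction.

NaCl is not removed: 1920×0.395 = 758.4 lb/h of NaCl enters F9.
Concentrate = 1920 − 404 = 1516 lb/h.
Mass fraction = 758.4/1516 = 0.5003.

0.5003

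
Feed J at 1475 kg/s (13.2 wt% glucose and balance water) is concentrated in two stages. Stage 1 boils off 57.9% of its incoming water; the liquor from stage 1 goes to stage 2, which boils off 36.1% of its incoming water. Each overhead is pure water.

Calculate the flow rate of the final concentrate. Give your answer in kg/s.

539.1 kg/s

water in feed = 1475×0.868 = 1280.3 kg/s.
After stage 1: water left = (1−0.579)×1280.3 = 539.01; stream total = 733.71 kg/s.
After stage 2: water left = (1−0.361)×539.01 = 344.43; final concentrate = 539.13 kg/s.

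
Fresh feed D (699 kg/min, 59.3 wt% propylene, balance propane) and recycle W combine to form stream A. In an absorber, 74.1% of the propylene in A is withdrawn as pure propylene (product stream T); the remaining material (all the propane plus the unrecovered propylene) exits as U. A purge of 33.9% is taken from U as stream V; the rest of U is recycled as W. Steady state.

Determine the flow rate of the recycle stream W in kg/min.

propane enters only via D and leaves only via the purge: 699×0.407 = 0.339×(propane in U), and the absorber passes all propane, so propane in A = propane in U = 839.21 kg/min.
propylene in A: m_A = 699×0.593 + (1−0.339)·(1−0.741)·m_A, so m_A = 414.51/0.8288 = 500.13 kg/min.
U = (1−0.741)×500.13 + 839.21 = 968.75 kg/min.
Recycle W = (1−0.339)×968.75 = 640.34 kg/min.

640.3 kg/min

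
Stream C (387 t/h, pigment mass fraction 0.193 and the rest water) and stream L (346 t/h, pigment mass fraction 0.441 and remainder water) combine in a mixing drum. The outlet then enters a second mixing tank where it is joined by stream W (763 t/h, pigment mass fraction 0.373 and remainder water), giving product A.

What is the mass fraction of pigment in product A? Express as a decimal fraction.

0.342

Overall, product flow = 1496 t/h.
pigment in = 387×0.193 + 346×0.441 + 763×0.373 = 511.88 t/h.
pigment fraction in A = 0.342.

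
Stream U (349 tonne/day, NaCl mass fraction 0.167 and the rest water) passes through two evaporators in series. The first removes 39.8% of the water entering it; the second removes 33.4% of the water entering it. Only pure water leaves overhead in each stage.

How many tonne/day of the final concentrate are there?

water in feed = 349×0.833 = 290.72 tonne/day.
After stage 1: water left = (1−0.398)×290.72 = 175.01; stream total = 233.29 tonne/day.
After stage 2: water left = (1−0.334)×175.01 = 116.56; final concentrate = 174.84 tonne/day.

174.8 tonne/day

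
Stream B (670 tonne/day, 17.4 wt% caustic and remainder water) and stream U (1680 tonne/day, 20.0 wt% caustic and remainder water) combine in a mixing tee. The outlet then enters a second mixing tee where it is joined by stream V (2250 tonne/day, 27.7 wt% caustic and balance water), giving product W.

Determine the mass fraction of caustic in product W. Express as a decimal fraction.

Overall, product flow = 4600 tonne/day.
caustic in = 670×0.174 + 1680×0.200 + 2250×0.277 = 1075.8 tonne/day.
caustic fraction in W = 0.2339.

0.2339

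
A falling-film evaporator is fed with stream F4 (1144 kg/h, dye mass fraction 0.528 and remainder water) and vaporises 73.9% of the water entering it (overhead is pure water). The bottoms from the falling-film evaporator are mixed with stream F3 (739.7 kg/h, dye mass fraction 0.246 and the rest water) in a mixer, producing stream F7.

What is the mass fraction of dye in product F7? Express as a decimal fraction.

Vapour removed = 0.739×0.472×1144 = 399.04 kg/h; concentrate = 744.96 kg/h.
dye reaching the mixer = 604.03 (from concentrate) + 739.7×0.246 = 786 kg/h.
Product flow = 744.96 + 739.7 = 1484.7 kg/h; dye fraction = 0.529.

0.529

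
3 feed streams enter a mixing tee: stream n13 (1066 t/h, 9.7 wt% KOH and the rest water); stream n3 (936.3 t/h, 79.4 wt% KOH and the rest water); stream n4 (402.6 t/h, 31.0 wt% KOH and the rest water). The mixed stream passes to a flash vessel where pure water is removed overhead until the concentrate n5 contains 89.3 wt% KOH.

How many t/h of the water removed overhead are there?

KOH entering = 1066×0.097 + 936.3×0.794 + 402.6×0.310 = 971.63 t/h.
All KOH reports to n5, so n5 = 971.63/0.893 = 1088.1 t/h.
Total feed = 2404.9 t/h; overhead = 2404.9 − 1088.1 = 1316.8 t/h.

1317 t/h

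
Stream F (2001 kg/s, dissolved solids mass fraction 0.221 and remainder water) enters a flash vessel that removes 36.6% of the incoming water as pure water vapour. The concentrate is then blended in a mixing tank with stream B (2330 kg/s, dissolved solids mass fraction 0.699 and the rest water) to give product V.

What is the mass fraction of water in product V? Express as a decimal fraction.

Vapour removed = 0.366×0.779×2001 = 570.51 kg/s; concentrate = 1430.5 kg/s.
water reaching the mixer = 988.27 (from concentrate) + 2330×0.301 = 1689.6 kg/s.
Product flow = 1430.5 + 2330 = 3760.5 kg/s; water fraction = 0.449.

0.449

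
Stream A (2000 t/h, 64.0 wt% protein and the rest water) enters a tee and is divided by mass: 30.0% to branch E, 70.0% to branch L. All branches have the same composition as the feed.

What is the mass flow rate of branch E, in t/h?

600 t/h

Branch E flow = 0.300×2000 = 600 t/h.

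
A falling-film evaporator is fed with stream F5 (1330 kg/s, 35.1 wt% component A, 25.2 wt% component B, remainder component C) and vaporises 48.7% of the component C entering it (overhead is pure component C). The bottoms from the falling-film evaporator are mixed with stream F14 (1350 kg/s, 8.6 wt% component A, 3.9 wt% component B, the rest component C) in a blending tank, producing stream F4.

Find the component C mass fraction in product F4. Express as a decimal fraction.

0.599

Vapour removed = 0.487×0.397×1330 = 257.14 kg/s; concentrate = 1072.9 kg/s.
component C reaching the mixer = 270.87 (from concentrate) + 1350×0.875 = 1452.1 kg/s.
Product flow = 1072.9 + 1350 = 2422.9 kg/s; component C fraction = 0.599.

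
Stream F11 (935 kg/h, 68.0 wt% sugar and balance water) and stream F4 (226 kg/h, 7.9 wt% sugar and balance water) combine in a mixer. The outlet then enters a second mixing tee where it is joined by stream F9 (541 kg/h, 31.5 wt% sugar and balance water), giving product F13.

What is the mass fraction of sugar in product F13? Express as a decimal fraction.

Overall, product flow = 1702 kg/h.
sugar in = 935×0.680 + 226×0.079 + 541×0.315 = 824.07 kg/h.
sugar fraction in F13 = 0.484.

0.484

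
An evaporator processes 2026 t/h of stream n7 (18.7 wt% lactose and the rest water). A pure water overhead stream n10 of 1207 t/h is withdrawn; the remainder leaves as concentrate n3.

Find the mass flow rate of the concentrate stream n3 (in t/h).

Concentrate = 2026 − 1207 = 819 t/h.

819 t/h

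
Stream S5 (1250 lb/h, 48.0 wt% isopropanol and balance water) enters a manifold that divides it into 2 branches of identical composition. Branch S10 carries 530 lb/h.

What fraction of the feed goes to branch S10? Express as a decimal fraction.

Fraction to S10 = 530/1250 = 0.4240.

0.424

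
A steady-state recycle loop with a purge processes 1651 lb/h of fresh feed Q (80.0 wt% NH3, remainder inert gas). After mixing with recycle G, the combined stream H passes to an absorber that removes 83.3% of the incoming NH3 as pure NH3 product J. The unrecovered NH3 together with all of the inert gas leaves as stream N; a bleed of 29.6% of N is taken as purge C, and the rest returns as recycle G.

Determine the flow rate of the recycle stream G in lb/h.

961.3 lb/h

inert gas enters only via Q and leaves only via the purge: 1651×0.200 = 0.296×(inert gas in N), and the absorber passes all inert gas, so inert gas in H = inert gas in N = 1115.5 lb/h.
NH3 in H: m_A = 1651×0.800 + (1−0.296)·(1−0.833)·m_A, so m_A = 1320.8/0.8824 = 1496.8 lb/h.
N = (1−0.833)×1496.8 + 1115.5 = 1365.5 lb/h.
Recycle G = (1−0.296)×1365.5 = 961.31 lb/h.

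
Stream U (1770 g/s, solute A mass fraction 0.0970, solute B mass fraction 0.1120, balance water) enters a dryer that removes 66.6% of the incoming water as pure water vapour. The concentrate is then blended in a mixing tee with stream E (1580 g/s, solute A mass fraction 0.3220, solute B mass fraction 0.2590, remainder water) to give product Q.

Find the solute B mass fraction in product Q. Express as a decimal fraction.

Vapour removed = 0.666×0.791×1770 = 932.45 g/s; concentrate = 837.55 g/s.
solute B reaching the mixer = 198.24 (from concentrate) + 1580×0.259 = 607.46 g/s.
Product flow = 837.55 + 1580 = 2417.6 g/s; solute B fraction = 0.2513.

0.2513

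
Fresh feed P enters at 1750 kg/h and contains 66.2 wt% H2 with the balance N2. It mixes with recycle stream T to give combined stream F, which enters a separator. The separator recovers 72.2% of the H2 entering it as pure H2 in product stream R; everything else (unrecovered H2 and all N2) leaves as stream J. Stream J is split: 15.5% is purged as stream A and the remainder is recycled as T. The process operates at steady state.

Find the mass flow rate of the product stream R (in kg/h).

H2 in F: m_A = 1750×0.662 + (1−0.155)·(1−0.722)·m_A, so m_A = 1158.5/0.7651 = 1514.2 kg/h.
Product R = 0.722×1514.2 = 1093.3 kg/h.

1093 kg/h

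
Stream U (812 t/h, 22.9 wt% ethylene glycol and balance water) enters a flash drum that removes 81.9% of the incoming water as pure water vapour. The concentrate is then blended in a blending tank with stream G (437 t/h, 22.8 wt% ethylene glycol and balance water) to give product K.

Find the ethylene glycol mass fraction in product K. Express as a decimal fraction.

0.3879

Vapour removed = 0.819×0.771×812 = 512.74 t/h; concentrate = 299.26 t/h.
ethylene glycol reaching the mixer = 185.95 (from concentrate) + 437×0.228 = 285.58 t/h.
Product flow = 299.26 + 437 = 736.26 t/h; ethylene glycol fraction = 0.3879.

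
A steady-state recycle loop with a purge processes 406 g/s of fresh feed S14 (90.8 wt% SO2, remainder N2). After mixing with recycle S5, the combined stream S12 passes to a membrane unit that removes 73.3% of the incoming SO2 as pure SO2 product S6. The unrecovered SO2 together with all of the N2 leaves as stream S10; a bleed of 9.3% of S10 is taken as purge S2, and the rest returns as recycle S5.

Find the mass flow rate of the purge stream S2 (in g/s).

49.43 g/s

N2 enters only via S14 and leaves only via the purge: 406×0.092 = 0.093×(N2 in S10), and the membrane unit passes all N2, so N2 in S12 = N2 in S10 = 401.63 g/s.
SO2 in S12: m_A = 406×0.908 + (1−0.093)·(1−0.733)·m_A, so m_A = 368.65/0.7578 = 486.45 g/s.
S10 = (1−0.733)×486.45 + 401.63 = 531.52 g/s.
Purge S2 = 0.093×531.52 = 49.431 g/s.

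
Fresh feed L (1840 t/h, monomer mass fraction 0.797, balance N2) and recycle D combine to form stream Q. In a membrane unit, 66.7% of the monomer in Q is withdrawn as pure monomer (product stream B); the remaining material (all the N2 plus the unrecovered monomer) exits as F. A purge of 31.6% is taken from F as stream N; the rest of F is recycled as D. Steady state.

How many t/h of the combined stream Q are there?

3081 t/h

N2 enters only via L and leaves only via the purge: 1840×0.203 = 0.316×(N2 in F), and the membrane unit passes all N2, so N2 in Q = N2 in F = 1182 t/h.
monomer in Q: m_A = 1840×0.797 + (1−0.316)·(1−0.667)·m_A, so m_A = 1466.5/0.7722 = 1899 t/h.
Q = 1899 + 1182 = 3081 t/h.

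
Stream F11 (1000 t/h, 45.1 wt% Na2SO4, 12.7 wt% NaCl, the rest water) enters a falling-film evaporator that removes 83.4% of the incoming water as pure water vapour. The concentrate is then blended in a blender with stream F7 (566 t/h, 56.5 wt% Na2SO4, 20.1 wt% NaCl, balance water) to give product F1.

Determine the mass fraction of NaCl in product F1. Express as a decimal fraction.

0.1983

Vapour removed = 0.834×0.422×1000 = 351.95 t/h; concentrate = 648.05 t/h.
NaCl reaching the mixer = 127 (from concentrate) + 566×0.201 = 240.77 t/h.
Product flow = 648.05 + 566 = 1214.1 t/h; NaCl fraction = 0.1983.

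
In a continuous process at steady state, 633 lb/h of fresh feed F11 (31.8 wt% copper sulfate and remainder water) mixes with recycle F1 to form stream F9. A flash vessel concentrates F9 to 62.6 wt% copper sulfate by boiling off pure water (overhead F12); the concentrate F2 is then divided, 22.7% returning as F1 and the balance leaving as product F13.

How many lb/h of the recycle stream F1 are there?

94.43 lb/h

Overall copper sulfate balance (none leaves overhead): copper sulfate in fresh feed = copper sulfate in product, i.e. 633×0.318 = (1−0.227)·F2·0.626.
F2 = 201.29/(0.626×0.773) = 415.98 lb/h.
Recycle F1 = 0.227×415.98 = 94.428 lb/h.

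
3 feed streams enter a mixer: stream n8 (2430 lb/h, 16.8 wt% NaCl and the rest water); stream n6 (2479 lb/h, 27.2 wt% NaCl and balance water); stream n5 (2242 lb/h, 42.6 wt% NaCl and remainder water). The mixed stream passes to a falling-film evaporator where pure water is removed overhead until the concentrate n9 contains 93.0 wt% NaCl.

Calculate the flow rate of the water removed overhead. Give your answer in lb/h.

4960 lb/h

NaCl entering = 2430×0.168 + 2479×0.272 + 2242×0.426 = 2037.6 lb/h.
All NaCl reports to n9, so n9 = 2037.6/0.930 = 2191 lb/h.
Total feed = 7151 lb/h; overhead = 7151 − 2191 = 4960 lb/h.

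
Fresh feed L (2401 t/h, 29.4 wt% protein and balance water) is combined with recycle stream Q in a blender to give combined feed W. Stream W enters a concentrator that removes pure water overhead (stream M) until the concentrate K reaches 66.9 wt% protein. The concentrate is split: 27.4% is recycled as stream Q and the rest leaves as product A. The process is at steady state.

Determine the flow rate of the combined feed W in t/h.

2799 t/h

Overall protein balance (none leaves overhead): protein in fresh feed = protein in product, i.e. 2401×0.294 = (1−0.274)·K·0.669.
K = 705.89/(0.669×0.726) = 1453.4 t/h.
Recycle Q = 0.274×1453.4 = 398.22 t/h.
Combined feed W = 2401 + 398.22 = 2799.2 t/h.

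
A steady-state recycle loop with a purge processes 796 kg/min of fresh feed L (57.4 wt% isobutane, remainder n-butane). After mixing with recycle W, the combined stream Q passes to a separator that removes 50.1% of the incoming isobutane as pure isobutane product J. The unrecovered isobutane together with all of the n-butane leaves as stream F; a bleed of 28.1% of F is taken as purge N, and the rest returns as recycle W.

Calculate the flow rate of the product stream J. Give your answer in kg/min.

isobutane in Q: m_A = 796×0.574 + (1−0.281)·(1−0.501)·m_A, so m_A = 456.9/0.6412 = 712.56 kg/min.
Product J = 0.501×712.56 = 356.99 kg/min.

357 kg/min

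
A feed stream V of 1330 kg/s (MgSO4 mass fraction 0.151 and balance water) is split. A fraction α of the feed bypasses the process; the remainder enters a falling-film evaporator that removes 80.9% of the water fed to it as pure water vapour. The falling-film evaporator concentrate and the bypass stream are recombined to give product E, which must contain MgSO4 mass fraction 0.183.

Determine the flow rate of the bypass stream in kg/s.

All 1330×0.151 = 200.83 kg/s of MgSO4 reaches E, so E = 200.83/0.183 = 1097.4 kg/s and vapour = 232.57 kg/s.
The evaporator receives (1−α)·1330 of feed at 0.849 water and removes 0.809 of that water:
0.809×0.849×(1−α)×1330 = 232.57
(1−α) = 232.57/913.5 = 0.2546;  α = 0.7454.
Bypass flow = 0.7454×1330 = 991.39 kg/s.

991.4 kg/s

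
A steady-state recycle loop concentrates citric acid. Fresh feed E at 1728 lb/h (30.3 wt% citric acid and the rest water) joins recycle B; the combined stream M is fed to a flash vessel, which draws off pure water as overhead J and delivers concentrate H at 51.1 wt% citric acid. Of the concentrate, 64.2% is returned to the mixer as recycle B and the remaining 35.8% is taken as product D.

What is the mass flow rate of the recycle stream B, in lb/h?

1837 lb/h

Overall citric acid balance (none leaves overhead): citric acid in fresh feed = citric acid in product, i.e. 1728×0.303 = (1−0.642)·H·0.511.
H = 523.58/(0.511×0.358) = 2862.1 lb/h.
Recycle B = 0.642×2862.1 = 1837.5 lb/h.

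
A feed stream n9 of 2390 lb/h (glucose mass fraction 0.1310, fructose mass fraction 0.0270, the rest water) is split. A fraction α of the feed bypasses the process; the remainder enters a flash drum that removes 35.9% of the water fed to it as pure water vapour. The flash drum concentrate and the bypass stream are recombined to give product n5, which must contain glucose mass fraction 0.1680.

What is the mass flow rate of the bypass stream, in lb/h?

648.7 lb/h

All 2390×0.131 = 313.09 lb/h of glucose reaches n5, so n5 = 313.09/0.168 = 1863.6 lb/h and vapour = 526.37 lb/h.
The evaporator receives (1−α)·2390 of feed at 0.842 water and removes 0.359 of that water:
0.359×0.842×(1−α)×2390 = 526.37
(1−α) = 526.37/722.44 = 0.7286;  α = 0.2714.
Bypass flow = 0.2714×2390 = 648.66 lb/h.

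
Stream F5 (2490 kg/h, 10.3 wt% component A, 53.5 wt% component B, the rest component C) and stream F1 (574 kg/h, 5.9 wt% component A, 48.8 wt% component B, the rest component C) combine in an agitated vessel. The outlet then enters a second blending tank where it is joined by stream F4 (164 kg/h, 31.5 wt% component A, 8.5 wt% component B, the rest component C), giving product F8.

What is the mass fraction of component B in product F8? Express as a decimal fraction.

0.504

Overall, product flow = 3228 kg/h.
component B in = 2490×0.535 + 574×0.488 + 164×0.085 = 1626.2 kg/h.
component B fraction in F8 = 0.504.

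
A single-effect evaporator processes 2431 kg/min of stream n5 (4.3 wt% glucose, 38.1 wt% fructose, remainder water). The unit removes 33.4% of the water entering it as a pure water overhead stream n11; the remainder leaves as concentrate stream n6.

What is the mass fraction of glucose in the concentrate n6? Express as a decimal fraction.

0.0532

glucose is not removed: 2431×0.043 = 104.53 kg/min of glucose enters n6.
water entering = 2431×0.576 = 1400.3 kg/min; overhead removed = 0.334×1400.3 = 467.69 kg/min.
Concentrate = 2431 − 467.69 = 1963.3 kg/min.
Mass fraction = 104.53/1963.3 = 0.0532.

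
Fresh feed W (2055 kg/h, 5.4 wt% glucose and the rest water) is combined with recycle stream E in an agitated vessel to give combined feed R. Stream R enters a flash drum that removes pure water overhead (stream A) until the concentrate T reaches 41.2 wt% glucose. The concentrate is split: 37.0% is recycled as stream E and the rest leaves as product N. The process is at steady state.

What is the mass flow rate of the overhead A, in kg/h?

1786 kg/h

Overall glucose balance (none leaves overhead): glucose in fresh feed = glucose in product, i.e. 2055×0.054 = (1−0.370)·T·0.412.
T = 110.97/(0.412×0.630) = 427.53 kg/h.
Recycle E = 0.370×427.53 = 158.19 kg/h.
Combined feed R = 2055 + 158.19 = 2213.2 kg/h.
Overhead A = R − T = 2213.2 − 427.53 = 1785.7 kg/h.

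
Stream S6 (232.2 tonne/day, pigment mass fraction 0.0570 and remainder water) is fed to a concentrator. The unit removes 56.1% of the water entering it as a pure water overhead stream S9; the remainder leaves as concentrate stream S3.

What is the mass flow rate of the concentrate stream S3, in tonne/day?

109.4 tonne/day

water entering = 232.2×0.943 = 218.96 tonne/day; overhead removed = 0.561×218.96 = 122.84 tonne/day.
Concentrate = 232.2 − 122.84 = 109.36 tonne/day.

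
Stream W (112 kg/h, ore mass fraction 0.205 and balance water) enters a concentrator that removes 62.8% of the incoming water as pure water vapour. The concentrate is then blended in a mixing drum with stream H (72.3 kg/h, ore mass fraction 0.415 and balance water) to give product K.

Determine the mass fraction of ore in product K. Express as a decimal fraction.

0.413

Vapour removed = 0.628×0.795×112 = 55.917 kg/h; concentrate = 56.083 kg/h.
ore reaching the mixer = 22.96 (from concentrate) + 72.3×0.415 = 52.964 kg/h.
Product flow = 56.083 + 72.3 = 128.38 kg/h; ore fraction = 0.413.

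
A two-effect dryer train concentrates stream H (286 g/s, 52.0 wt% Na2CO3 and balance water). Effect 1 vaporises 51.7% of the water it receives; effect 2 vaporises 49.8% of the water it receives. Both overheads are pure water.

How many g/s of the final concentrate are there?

182 g/s

water in feed = 286×0.480 = 137.28 g/s.
After stage 1: water left = (1−0.517)×137.28 = 66.306; stream total = 215.03 g/s.
After stage 2: water left = (1−0.498)×66.306 = 33.286; final concentrate = 182.01 g/s.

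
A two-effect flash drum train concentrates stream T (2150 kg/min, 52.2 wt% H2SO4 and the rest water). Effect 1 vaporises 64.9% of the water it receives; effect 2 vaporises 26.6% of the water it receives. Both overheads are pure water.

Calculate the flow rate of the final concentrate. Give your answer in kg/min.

water in feed = 2150×0.478 = 1027.7 kg/min.
After stage 1: water left = (1−0.649)×1027.7 = 360.72; stream total = 1483 kg/min.
After stage 2: water left = (1−0.266)×360.72 = 264.77; final concentrate = 1387.1 kg/min.

1387 kg/min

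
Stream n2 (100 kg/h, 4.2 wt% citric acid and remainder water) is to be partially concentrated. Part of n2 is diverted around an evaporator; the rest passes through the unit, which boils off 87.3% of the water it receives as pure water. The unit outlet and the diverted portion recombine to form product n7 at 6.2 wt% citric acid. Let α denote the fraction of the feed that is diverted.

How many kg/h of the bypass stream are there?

All 100×0.042 = 4.2 kg/h of citric acid reaches n7, so n7 = 4.2/0.062 = 67.742 kg/h and vapour = 32.258 kg/h.
The evaporator receives (1−α)·100 of feed at 0.958 water and removes 0.873 of that water:
0.873×0.958×(1−α)×100 = 32.258
(1−α) = 32.258/83.633 = 0.3857;  α = 0.6143.
Bypass flow = 0.6143×100 = 61.429 kg/h.

61.43 kg/h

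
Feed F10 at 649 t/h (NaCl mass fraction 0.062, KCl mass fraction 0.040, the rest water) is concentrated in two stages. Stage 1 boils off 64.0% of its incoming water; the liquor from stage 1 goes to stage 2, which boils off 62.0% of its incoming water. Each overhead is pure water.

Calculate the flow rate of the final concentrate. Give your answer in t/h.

145.9 t/h

water in feed = 649×0.898 = 582.8 t/h.
After stage 1: water left = (1−0.640)×582.8 = 209.81; stream total = 276.01 t/h.
After stage 2: water left = (1−0.620)×209.81 = 79.727; final concentrate = 145.93 t/h.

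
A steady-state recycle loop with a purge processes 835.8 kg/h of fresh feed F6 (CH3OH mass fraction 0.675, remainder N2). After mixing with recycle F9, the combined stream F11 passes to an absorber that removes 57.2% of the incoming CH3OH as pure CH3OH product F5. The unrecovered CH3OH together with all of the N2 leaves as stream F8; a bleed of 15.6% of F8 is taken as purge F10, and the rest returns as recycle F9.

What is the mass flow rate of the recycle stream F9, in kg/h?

N2 enters only via F6 and leaves only via the purge: 835.8×0.325 = 0.156×(N2 in F8), and the absorber passes all N2, so N2 in F11 = N2 in F8 = 1741.2 kg/h.
CH3OH in F11: m_A = 835.8×0.675 + (1−0.156)·(1−0.572)·m_A, so m_A = 564.16/0.6388 = 883.21 kg/h.
F8 = (1−0.572)×883.21 + 1741.2 = 2119.3 kg/h.
Recycle F9 = (1−0.156)×2119.3 = 1788.7 kg/h.

1789 kg/h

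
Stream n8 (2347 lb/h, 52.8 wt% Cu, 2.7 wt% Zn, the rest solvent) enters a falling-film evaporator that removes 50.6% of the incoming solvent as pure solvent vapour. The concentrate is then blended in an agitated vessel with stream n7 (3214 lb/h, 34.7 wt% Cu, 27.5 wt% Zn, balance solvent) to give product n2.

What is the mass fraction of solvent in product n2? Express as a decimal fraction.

0.3439

Vapour removed = 0.506×0.445×2347 = 528.47 lb/h; concentrate = 1818.5 lb/h.
solvent reaching the mixer = 515.94 (from concentrate) + 3214×0.378 = 1730.8 lb/h.
Product flow = 1818.5 + 3214 = 5032.5 lb/h; solvent fraction = 0.3439.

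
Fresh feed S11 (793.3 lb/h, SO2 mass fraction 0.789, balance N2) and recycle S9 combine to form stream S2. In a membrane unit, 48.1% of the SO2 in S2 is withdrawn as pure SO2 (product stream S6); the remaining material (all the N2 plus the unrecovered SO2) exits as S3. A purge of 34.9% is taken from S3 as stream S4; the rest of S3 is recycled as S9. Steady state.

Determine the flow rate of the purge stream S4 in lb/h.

338.6 lb/h

N2 enters only via S11 and leaves only via the purge: 793.3×0.211 = 0.349×(N2 in S3), and the membrane unit passes all N2, so N2 in S2 = N2 in S3 = 479.62 lb/h.
SO2 in S2: m_A = 793.3×0.789 + (1−0.349)·(1−0.481)·m_A, so m_A = 625.91/0.6621 = 945.3 lb/h.
S3 = (1−0.481)×945.3 + 479.62 = 970.23 lb/h.
Purge S4 = 0.349×970.23 = 338.61 lb/h.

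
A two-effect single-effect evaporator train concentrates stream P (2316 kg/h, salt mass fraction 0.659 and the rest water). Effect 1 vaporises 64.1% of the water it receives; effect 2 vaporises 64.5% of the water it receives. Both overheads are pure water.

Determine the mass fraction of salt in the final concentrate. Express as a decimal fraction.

water in feed = 2316×0.341 = 789.76 kg/h.
After stage 1: water left = (1−0.641)×789.76 = 283.52; stream total = 1809.8 kg/h.
After stage 2: water left = (1−0.645)×283.52 = 100.65; final concentrate = 1626.9 kg/h.
salt fraction = 1526.2/1626.9 = 0.938.

0.938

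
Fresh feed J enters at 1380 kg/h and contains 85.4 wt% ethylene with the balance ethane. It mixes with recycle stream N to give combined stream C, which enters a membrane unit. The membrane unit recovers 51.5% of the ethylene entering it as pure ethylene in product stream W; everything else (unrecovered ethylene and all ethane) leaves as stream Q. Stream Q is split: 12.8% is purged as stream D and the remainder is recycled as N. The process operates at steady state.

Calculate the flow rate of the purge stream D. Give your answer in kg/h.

328.3 kg/h

ethane enters only via J and leaves only via the purge: 1380×0.146 = 0.128×(ethane in Q), and the membrane unit passes all ethane, so ethane in C = ethane in Q = 1574.1 kg/h.
ethylene in C: m_A = 1380×0.854 + (1−0.128)·(1−0.515)·m_A, so m_A = 1178.5/0.5771 = 2042.2 kg/h.
Q = (1−0.515)×2042.2 + 1574.1 = 2564.5 kg/h.
Purge D = 0.128×2564.5 = 328.26 kg/h.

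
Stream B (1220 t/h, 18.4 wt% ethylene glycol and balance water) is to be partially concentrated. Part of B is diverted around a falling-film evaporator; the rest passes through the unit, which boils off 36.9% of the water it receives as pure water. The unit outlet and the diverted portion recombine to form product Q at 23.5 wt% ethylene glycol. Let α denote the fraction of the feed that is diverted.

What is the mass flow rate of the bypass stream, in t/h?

340.7 t/h

All 1220×0.184 = 224.48 t/h of ethylene glycol reaches Q, so Q = 224.48/0.235 = 955.23 t/h and vapour = 264.77 t/h.
The evaporator receives (1−α)·1220 of feed at 0.816 water and removes 0.369 of that water:
0.369×0.816×(1−α)×1220 = 264.77
(1−α) = 264.77/367.35 = 0.7208;  α = 0.2792.
Bypass flow = 0.2792×1220 = 340.68 t/h.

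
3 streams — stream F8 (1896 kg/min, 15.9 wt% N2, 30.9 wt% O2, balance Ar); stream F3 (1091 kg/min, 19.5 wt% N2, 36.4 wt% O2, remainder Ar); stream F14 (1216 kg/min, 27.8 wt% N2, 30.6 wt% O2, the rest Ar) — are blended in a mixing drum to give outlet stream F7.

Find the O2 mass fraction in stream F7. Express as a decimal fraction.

0.322

Total flow out = 1896 + 1091 + 1216 = 4203 kg/min.
O2 in = 1896×0.309 + 1091×0.364 + 1216×0.306 = 1355.1 kg/min.
O2 mass fraction in F7 = 1355.1/4203 = 0.322.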